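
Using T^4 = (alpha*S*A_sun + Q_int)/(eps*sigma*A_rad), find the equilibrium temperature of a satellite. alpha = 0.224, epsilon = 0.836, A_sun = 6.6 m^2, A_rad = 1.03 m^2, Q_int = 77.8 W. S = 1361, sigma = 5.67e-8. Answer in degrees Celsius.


Numerator = alpha*S*A_sun + Q_int = 0.224*1361*6.6 + 77.8 = 2089.9024 W
Denominator = eps*sigma*A_rad = 0.836*5.67e-8*1.03 = 4.8823236e-08 W/K^4
T^4 = 4.2805487e+10 K^4
T = 454.8570 K = 181.7070 C

181.7070 degrees Celsius


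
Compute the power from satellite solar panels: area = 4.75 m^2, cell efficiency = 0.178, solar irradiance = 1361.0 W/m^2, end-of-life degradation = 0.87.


P = area * eta * S * degradation
P = 4.75 * 0.178 * 1361.0 * 0.87
P = 1001.1312 W

1001.1312 W


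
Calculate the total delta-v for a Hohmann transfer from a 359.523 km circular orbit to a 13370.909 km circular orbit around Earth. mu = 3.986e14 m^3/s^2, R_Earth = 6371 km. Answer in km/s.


r1 = 6730.5230 km = 6.730523e+06 m
r2 = 19741.9090 km = 1.9741909e+07 m
dv1 = sqrt(mu/r1)*(sqrt(2*r2/(r1+r2)) - 1) = 1702.8331 m/s
dv2 = sqrt(mu/r2)*(1 - sqrt(2*r1/(r1+r2))) = 1289.2121 m/s
total dv = |dv1| + |dv2| = 1702.8331 + 1289.2121 = 2992.0452 m/s = 2.9920 km/s

2.9920 km/s


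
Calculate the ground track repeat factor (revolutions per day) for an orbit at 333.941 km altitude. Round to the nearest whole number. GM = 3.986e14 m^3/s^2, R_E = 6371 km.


r = 6.704941e+06 m
T = 2*pi*sqrt(r^3/mu) = 5463.9116 s = 91.0652 min
revs/day = 1440 / 91.0652 = 15.8128
Rounded: 16 revolutions per day

16 revolutions per day


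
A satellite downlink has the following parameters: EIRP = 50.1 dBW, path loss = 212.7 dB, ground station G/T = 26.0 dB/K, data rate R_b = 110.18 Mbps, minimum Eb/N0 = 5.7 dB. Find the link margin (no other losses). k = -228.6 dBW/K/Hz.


C/N0 = EIRP - FSPL + G/T - k = 50.1 - 212.7 + 26.0 - (-228.6)
C/N0 = 92.0000 dB-Hz
R_b = 110.18 Mbps = 1.1018e+08 bps -> 10*log10(R_b) = 80.4210 dB-Hz
Eb/N0 = C/N0 - 10*log10(R_b) = 92.0000 - 80.4210 = 11.5790 dB
Margin = Eb/N0 - Eb/N0_req = 11.5790 - 5.7 = 5.8790 dB (link closes)

5.8790 dB


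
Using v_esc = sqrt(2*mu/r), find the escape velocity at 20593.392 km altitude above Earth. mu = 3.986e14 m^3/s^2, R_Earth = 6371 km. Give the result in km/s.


r = 6371.0 + 20593.392 = 26964.3920 km = 2.6964392e+07 m
v_esc = sqrt(2*mu/r) = sqrt(2*3.986e14 / 2.6964392e+07)
v_esc = 5437.3630 m/s = 5.4374 km/s

5.4374 km/s


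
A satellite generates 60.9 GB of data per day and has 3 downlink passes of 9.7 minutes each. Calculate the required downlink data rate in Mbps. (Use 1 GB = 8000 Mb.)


total contact time = 3 * 9.7 * 60 = 1746.0000 s
data = 60.9 GB = 487200.0000 Mb
rate = 487200.0000 / 1746.0000 = 279.0378 Mbps

279.0378 Mbps


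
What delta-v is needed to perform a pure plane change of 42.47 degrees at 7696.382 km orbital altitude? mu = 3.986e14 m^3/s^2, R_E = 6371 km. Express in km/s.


r = 14067.3820 km = 1.4067382e+07 m
V = sqrt(mu/r) = 5323.0679 m/s
di = 42.47 deg = 0.7412413 rad
dV = 2*V*sin(di/2) = 2*5323.0679*sin(0.3706207)
dV = 3855.9668 m/s = 3.8560 km/s

3.8560 km/s


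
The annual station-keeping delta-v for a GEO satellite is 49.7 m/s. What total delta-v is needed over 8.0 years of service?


dV = rate * years = 49.7 * 8.0
dV = 397.6000 m/s

397.6000 m/s


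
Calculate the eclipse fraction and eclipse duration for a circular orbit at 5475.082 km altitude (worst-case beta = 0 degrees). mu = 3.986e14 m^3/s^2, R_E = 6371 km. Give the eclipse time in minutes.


r = 11846.0820 km
T = 213.8563 min
Eclipse fraction = arcsin(R_E/r)/pi = arcsin(6371.0000/11846.0820)/pi
= arcsin(0.537815)/pi = 0.1807501
Eclipse duration = 0.1807501 * 213.8563 = 38.6545 min

38.6545 minutes


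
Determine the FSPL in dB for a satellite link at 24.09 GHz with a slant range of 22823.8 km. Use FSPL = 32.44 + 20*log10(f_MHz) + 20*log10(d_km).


f = 24.09 GHz = 24090.0000 MHz
d = 22823.8 km
FSPL = 32.44 + 20*log10(24090.0000) + 20*log10(22823.8)
FSPL = 32.44 + 87.6367 + 87.1678
FSPL = 207.2445 dB

207.2445 dB


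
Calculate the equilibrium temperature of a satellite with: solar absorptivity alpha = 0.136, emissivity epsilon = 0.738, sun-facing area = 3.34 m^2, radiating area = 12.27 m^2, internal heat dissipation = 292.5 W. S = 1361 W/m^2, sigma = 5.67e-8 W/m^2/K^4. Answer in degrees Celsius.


Numerator = alpha*S*A_sun + Q_int = 0.136*1361*3.34 + 292.5 = 910.7206 W
Denominator = eps*sigma*A_rad = 0.738*5.67e-8*12.27 = 5.1343324e-07 W/K^4
T^4 = 1.7737859e+09 K^4
T = 205.2227 K = -67.9273 C

-67.9273 degrees Celsius


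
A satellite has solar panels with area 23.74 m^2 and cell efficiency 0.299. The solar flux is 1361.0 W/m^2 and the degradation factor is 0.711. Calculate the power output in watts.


P = area * eta * S * degradation
P = 23.74 * 0.299 * 1361.0 * 0.711
P = 6868.7804 W

6868.7804 W


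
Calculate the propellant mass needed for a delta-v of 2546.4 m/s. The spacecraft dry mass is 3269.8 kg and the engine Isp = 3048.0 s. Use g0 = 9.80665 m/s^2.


ve = Isp * g0 = 3048.0 * 9.80665 = 29890.669200 m/s
mass ratio = exp(dv/ve) = exp(2546.4/29890.669200) = 1.08892445
m_prop = m_dry * (mr - 1) = 3269.8 * (1.08892445 - 1)
m_prop = 290.7652 kg

290.7652 kg


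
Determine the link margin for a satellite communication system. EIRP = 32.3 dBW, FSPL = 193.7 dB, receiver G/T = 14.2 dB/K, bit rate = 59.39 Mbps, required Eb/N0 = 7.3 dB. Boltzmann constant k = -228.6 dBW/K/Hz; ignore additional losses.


C/N0 = EIRP - FSPL + G/T - k = 32.3 - 193.7 + 14.2 - (-228.6)
C/N0 = 81.4000 dB-Hz
R_b = 59.39 Mbps = 5.939e+07 bps -> 10*log10(R_b) = 77.7371 dB-Hz
Eb/N0 = C/N0 - 10*log10(R_b) = 81.4000 - 77.7371 = 3.6629 dB
Margin = Eb/N0 - Eb/N0_req = 3.6629 - 7.3 = -3.6371 dB (negative margin: link does not close)

-3.6371 dB


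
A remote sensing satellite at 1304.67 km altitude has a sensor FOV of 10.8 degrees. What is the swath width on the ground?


FOV = 10.8 deg = 0.1884956 rad
swath = 2 * alt * tan(FOV/2) = 2 * 1304.67 * tan(0.09424778)
swath = 2 * 1304.67 * 0.09452783
swath = 246.6553 km

246.6553 km


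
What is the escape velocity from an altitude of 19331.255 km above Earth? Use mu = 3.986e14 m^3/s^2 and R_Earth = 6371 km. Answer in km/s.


r = 6371.0 + 19331.255 = 25702.2550 km = 2.5702255e+07 m
v_esc = sqrt(2*mu/r) = sqrt(2*3.986e14 / 2.5702255e+07)
v_esc = 5569.2669 m/s = 5.5693 km/s

5.5693 km/s


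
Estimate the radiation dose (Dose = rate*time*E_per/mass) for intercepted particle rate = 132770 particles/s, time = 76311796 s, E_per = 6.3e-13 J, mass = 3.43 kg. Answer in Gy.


Total energy deposited = rate * time * E_per
  = 132770 * 76311796 * 6.3e-13 = 6.3831 J
Dose = E_total / mass = 6.3831 / 3.43
Dose = 1.8610 Gy

1.8610 Gy


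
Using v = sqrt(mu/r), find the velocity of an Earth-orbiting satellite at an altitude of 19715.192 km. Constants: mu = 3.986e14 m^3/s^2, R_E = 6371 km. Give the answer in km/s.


r = R_E + alt = 6371.0 + 19715.192 = 26086.1920 km = 2.6086192e+07 m
v = sqrt(mu/r) = sqrt(3.986e14 / 2.6086192e+07) = 3908.9787 m/s = 3.9090 km/s

3.9090 km/s


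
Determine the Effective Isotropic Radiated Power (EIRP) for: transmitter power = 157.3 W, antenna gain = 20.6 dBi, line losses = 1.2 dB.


Pt = 157.3 W = 21.9673 dBW
EIRP = Pt_dBW + Gt - losses = 21.9673 + 20.6 - 1.2 = 41.3673 dBW

41.3673 dBW


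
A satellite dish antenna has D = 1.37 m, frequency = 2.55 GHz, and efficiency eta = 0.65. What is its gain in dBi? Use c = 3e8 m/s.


lambda = c/f = 3e8 / 2.55e+09 = 0.1176471 m
G = eta*(pi*D/lambda)^2 = 0.65*(pi*1.37/0.1176471)^2
G = 869.9456 (linear)
G = 10*log10(869.9456) = 29.3949 dBi

29.3949 dBi


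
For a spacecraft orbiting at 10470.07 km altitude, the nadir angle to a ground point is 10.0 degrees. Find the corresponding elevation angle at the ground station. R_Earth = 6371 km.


r = R_E + alt = 16841.0700 km
Law of sines in the satellite / Earth-center / ground-point triangle:
  sin(nadir)/R_E = sin(90 + el)/r  =>  cos(el) = (r/R_E)*sin(nadir)
cos(el) = (16841.0700 / 6371.0000) * sin(10.0 deg) = 0.4590207
el = arccos(0.4590207) = 62.6761 deg
(Earth-central angle = 90 - nadir - el = 17.3239 deg)

62.6761 degrees


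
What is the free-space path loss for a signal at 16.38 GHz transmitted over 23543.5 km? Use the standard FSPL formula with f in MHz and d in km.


f = 16.38 GHz = 16380.0000 MHz
d = 23543.5 km
FSPL = 32.44 + 20*log10(16380.0000) + 20*log10(23543.5)
FSPL = 32.44 + 84.2863 + 87.4374
FSPL = 204.1637 dB

204.1637 dB


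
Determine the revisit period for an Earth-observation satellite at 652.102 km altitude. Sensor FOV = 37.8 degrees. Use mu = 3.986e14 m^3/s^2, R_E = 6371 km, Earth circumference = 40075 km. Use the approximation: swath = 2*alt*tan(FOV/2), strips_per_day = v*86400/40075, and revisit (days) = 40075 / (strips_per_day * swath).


swath = 2*652.102*tan(0.3298672) = 446.5288 km
v = sqrt(mu/r) = 7533.6278 m/s = 7.5336 km/s
strips/day = v*86400/40075 = 7.5336*86400/40075 = 16.2422
coverage/day = strips * swath = 16.2422 * 446.5288 = 7252.6026 km
revisit = 40075 / 7252.6026 = 5.5256 days

5.5256 days


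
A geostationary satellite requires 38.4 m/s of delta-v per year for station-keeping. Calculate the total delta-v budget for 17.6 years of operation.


dV = rate * years = 38.4 * 17.6
dV = 675.8400 m/s

675.8400 m/s


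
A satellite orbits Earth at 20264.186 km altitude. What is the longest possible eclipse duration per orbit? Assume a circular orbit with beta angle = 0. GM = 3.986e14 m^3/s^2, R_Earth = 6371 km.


r = 26635.1860 km
T = 721.0138 min
Eclipse fraction = arcsin(R_E/r)/pi = arcsin(6371.0000/26635.1860)/pi
= arcsin(0.2391949)/pi = 0.07688348
Eclipse duration = 0.07688348 * 721.0138 = 55.4340 min

55.4340 minutes


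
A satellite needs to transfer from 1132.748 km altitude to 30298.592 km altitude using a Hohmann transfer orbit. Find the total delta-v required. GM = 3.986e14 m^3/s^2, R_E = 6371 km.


r1 = 7503.7480 km = 7.503748e+06 m
r2 = 36669.5920 km = 3.6669592e+07 m
dv1 = sqrt(mu/r1)*(sqrt(2*r2/(r1+r2)) - 1) = 2102.7660 m/s
dv2 = sqrt(mu/r2)*(1 - sqrt(2*r1/(r1+r2))) = 1375.2569 m/s
total dv = |dv1| + |dv2| = 2102.7660 + 1375.2569 = 3478.0229 m/s = 3.4780 km/s

3.4780 km/s


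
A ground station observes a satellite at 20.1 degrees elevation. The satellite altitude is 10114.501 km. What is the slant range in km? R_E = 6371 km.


h = 10114.501 km, el = 20.1 deg
d = -R_E*sin(el) + sqrt((R_E*sin(el))^2 + 2*R_E*h + h^2)
d = -6371.0000*sin(0.3508112) + sqrt((6371.0000*0.3436597)^2 + 2*6371.0000*10114.501 + 10114.501^2)
d = 13172.0486 km

13172.0486 km


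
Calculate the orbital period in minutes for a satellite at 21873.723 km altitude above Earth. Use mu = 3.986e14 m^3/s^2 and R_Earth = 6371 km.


r = 28244.7230 km = 2.8244723e+07 m
T = 2*pi*sqrt(r^3/mu) = 2*pi*sqrt(2.2532634e+22 / 3.986e14)
T = 47240.7954 s = 787.3466 min

787.3466 minutes


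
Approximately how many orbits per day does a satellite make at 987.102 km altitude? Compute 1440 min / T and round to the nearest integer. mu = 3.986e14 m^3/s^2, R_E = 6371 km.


r = 7.358102e+06 m
T = 2*pi*sqrt(r^3/mu) = 6281.4503 s = 104.6908 min
revs/day = 1440 / 104.6908 = 13.7548
Rounded: 14 revolutions per day

14 revolutions per day


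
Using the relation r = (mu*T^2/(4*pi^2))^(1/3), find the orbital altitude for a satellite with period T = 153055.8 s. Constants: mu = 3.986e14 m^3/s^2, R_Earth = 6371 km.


T = 153055.8 s
r = (mu*T^2/(4*pi^2))^(1/3) = (3.986e14 * 153055.8^2 / (4*pi^2))^(1/3)
r = 6.1843261e+07 m = 61843.2608 km
alt = r - R_E = 61843.2608 - 6371 = 55472.2608 km

55472.2608 km


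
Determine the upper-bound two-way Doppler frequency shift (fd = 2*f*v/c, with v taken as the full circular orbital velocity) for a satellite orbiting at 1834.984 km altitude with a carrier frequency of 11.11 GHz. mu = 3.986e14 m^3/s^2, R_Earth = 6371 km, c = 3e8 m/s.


r = 8.205984e+06 m
v = sqrt(mu/r) = 6969.5272 m/s (worst-case radial velocity)
f = 11.11 GHz = 1.111e+10 Hz
fd = 2*f*v/c = 2*1.111e+10*6969.5272/3.0e+08
fd = 516209.6443 Hz

516209.6443 Hz


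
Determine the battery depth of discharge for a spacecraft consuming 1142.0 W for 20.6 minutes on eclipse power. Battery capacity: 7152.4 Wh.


E_used = P * t / 60 = 1142.0 * 20.6 / 60 = 392.0867 Wh
DOD = E_used / E_total * 100 = 392.0867 / 7152.4 * 100
DOD = 5.4819 %

5.4819 %


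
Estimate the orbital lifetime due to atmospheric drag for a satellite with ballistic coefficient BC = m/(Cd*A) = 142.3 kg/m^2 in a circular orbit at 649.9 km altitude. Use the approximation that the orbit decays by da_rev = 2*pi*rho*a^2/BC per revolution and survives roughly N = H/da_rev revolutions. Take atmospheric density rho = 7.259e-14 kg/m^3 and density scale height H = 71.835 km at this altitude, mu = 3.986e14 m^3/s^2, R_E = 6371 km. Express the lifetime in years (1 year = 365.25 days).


a = R_E + alt = 7020.9000 km = 7.0209e+06 m
da_rev = 2*pi*rho*a^2/BC = 2*pi*7.259e-14*(7.0209e+06)^2/142.3 = 0.157992816 m per revolution
N = H/da_rev = 71835.0000 m / 0.157992816 m = 454672.5725 revolutions
P = 2*pi*sqrt(a^3/mu) = 5854.6428 s
lifetime = N*P = 454672.5725 * 5854.6428 = 2.6619455e+09 s = 30809.5544 days
years = 30809.5544 / 365.25 = 84.3520 years

84.3520 years


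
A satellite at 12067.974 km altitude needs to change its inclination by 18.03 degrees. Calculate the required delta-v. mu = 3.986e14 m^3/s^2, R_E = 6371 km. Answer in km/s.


r = 18438.9740 km = 1.8438974e+07 m
V = sqrt(mu/r) = 4649.4360 m/s
di = 18.03 deg = 0.3146829 rad
dV = 2*V*sin(di/2) = 2*4649.4360*sin(0.1573414)
dV = 1457.0685 m/s = 1.4571 km/s

1.4571 km/s


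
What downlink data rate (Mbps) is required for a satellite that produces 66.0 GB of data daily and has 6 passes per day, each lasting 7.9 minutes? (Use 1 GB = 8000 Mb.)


total contact time = 6 * 7.9 * 60 = 2844.0000 s
data = 66.0 GB = 528000.0000 Mb
rate = 528000.0000 / 2844.0000 = 185.6540 Mbps

185.6540 Mbps


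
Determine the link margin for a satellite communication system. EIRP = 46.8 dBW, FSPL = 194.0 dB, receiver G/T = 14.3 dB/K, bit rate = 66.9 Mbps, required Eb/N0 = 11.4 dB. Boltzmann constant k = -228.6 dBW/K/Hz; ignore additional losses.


C/N0 = EIRP - FSPL + G/T - k = 46.8 - 194.0 + 14.3 - (-228.6)
C/N0 = 95.7000 dB-Hz
R_b = 66.9 Mbps = 6.69e+07 bps -> 10*log10(R_b) = 78.2543 dB-Hz
Eb/N0 = C/N0 - 10*log10(R_b) = 95.7000 - 78.2543 = 17.4457 dB
Margin = Eb/N0 - Eb/N0_req = 17.4457 - 11.4 = 6.0457 dB (link closes)

6.0457 dB


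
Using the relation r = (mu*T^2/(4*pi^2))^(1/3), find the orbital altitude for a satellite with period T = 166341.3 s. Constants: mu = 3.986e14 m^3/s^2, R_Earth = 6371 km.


T = 166341.3 s
r = (mu*T^2/(4*pi^2))^(1/3) = (3.986e14 * 166341.3^2 / (4*pi^2))^(1/3)
r = 6.5372122e+07 m = 65372.1216 km
alt = r - R_E = 65372.1216 - 6371 = 59001.1216 km

59001.1216 km


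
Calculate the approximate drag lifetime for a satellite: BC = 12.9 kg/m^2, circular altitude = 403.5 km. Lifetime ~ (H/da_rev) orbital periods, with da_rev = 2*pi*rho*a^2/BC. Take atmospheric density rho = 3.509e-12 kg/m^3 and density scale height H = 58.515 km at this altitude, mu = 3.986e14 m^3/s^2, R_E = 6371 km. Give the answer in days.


a = R_E + alt = 6774.5000 km = 6.7745e+06 m
da_rev = 2*pi*rho*a^2/BC = 2*pi*3.509e-12*(6.7745e+06)^2/12.9 = 78.438273 m per revolution
N = H/da_rev = 58515.0000 m / 78.438273 m = 746.0006 revolutions
P = 2*pi*sqrt(a^3/mu) = 5549.1580 s
lifetime = N*P = 746.0006 * 5549.1580 = 4.1396753e+06 s = 47.9129 days

47.9129 days


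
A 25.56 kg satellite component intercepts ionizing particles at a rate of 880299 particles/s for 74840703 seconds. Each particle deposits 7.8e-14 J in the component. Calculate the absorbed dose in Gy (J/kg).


Total energy deposited = rate * time * E_per
  = 880299 * 74840703 * 7.8e-14 = 5.1388 J
Dose = E_total / mass = 5.1388 / 25.56
Dose = 0.201049 Gy

0.2010 Gy


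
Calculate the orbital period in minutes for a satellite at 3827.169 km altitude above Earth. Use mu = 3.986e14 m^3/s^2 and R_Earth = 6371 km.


r = 10198.1690 km = 1.0198169e+07 m
T = 2*pi*sqrt(r^3/mu) = 2*pi*sqrt(1.0606366e+21 / 3.986e14)
T = 10249.3076 s = 170.8218 min

170.8218 minutes


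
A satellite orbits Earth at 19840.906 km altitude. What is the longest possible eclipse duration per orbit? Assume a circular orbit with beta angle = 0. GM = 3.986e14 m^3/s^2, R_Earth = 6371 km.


r = 26211.9060 km
T = 703.8950 min
Eclipse fraction = arcsin(R_E/r)/pi = arcsin(6371.0000/26211.9060)/pi
= arcsin(0.2430575)/pi = 0.07815037
Eclipse duration = 0.07815037 * 703.8950 = 55.0097 min

55.0097 minutes


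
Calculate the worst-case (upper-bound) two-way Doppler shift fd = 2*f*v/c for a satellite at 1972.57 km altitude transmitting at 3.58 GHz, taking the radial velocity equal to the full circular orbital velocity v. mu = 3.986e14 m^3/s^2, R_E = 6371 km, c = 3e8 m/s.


r = 8.34357e+06 m
v = sqrt(mu/r) = 6911.8243 m/s (worst-case radial velocity)
f = 3.58 GHz = 3.58e+09 Hz
fd = 2*f*v/c = 2*3.58e+09*6911.8243/3.0e+08
fd = 164962.2068 Hz

164962.2068 Hz


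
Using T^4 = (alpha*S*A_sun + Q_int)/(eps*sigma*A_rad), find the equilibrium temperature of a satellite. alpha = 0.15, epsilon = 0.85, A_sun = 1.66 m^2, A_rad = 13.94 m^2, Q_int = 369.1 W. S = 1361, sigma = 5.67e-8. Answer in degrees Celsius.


Numerator = alpha*S*A_sun + Q_int = 0.15*1361*1.66 + 369.1 = 707.9890 W
Denominator = eps*sigma*A_rad = 0.85*5.67e-8*13.94 = 6.718383e-07 W/K^4
T^4 = 1.0538086e+09 K^4
T = 180.1733 K = -92.9767 C

-92.9767 degrees Celsius


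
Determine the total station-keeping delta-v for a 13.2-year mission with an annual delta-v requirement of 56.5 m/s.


dV = rate * years = 56.5 * 13.2
dV = 745.8000 m/s

745.8000 m/s


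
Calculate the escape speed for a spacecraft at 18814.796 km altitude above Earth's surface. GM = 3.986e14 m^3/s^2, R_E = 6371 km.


r = 6371.0 + 18814.796 = 25185.7960 km = 2.5185796e+07 m
v_esc = sqrt(2*mu/r) = sqrt(2*3.986e14 / 2.5185796e+07)
v_esc = 5626.0787 m/s = 5.6261 km/s

5.6261 km/s


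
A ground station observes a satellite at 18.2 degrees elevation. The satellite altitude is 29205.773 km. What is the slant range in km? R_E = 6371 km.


h = 29205.773 km, el = 18.2 deg
d = -R_E*sin(el) + sqrt((R_E*sin(el))^2 + 2*R_E*h + h^2)
d = -6371.0000*sin(0.3176499) + sqrt((6371.0000*0.3123349)^2 + 2*6371.0000*29205.773 + 29205.773^2)
d = 33068.3056 km

33068.3056 km


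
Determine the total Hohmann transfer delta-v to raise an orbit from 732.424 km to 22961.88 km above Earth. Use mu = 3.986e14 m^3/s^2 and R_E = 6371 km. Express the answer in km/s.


r1 = 7103.4240 km = 7.103424e+06 m
r2 = 29332.8800 km = 2.933288e+07 m
dv1 = sqrt(mu/r1)*(sqrt(2*r2/(r1+r2)) - 1) = 2014.2584 m/s
dv2 = sqrt(mu/r2)*(1 - sqrt(2*r1/(r1+r2))) = 1384.4765 m/s
total dv = |dv1| + |dv2| = 2014.2584 + 1384.4765 = 3398.7349 m/s = 3.3987 km/s

3.3987 km/s


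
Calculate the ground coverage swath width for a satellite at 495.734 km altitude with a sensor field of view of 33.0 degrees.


FOV = 33.0 deg = 0.5759587 rad
swath = 2 * alt * tan(FOV/2) = 2 * 495.734 * tan(0.2879793)
swath = 2 * 495.734 * 0.2962135
swath = 293.6862 km

293.6862 km


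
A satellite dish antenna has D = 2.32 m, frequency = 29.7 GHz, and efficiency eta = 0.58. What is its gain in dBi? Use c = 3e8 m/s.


lambda = c/f = 3e8 / 2.97e+10 = 0.01010101 m
G = eta*(pi*D/lambda)^2 = 0.58*(pi*2.32/0.01010101)^2
G = 301977.1611 (linear)
G = 10*log10(301977.1611) = 54.7997 dBi

54.7997 dBi


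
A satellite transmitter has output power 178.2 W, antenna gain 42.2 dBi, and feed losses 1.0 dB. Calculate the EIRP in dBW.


Pt = 178.2 W = 22.5091 dBW
EIRP = Pt_dBW + Gt - losses = 22.5091 + 42.2 - 1.0 = 63.7091 dBW

63.7091 dBW


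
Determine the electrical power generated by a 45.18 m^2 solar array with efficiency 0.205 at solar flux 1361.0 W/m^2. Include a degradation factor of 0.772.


P = area * eta * S * degradation
P = 45.18 * 0.205 * 1361.0 * 0.772
P = 9731.4042 W

9731.4042 W


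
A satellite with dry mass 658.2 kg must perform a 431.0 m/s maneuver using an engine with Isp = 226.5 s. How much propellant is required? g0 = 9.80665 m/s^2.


ve = Isp * g0 = 226.5 * 9.80665 = 2221.206225 m/s
mass ratio = exp(dv/ve) = exp(431.0/2221.206225) = 1.21414329
m_prop = m_dry * (mr - 1) = 658.2 * (1.21414329 - 1)
m_prop = 140.9491 kg

140.9491 kg


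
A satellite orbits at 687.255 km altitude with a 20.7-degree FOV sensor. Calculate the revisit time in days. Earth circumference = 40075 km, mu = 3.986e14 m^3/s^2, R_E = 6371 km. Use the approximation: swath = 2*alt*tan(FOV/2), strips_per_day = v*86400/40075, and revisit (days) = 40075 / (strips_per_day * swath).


swath = 2*687.255*tan(0.1806416) = 251.0301 km
v = sqrt(mu/r) = 7514.8441 m/s = 7.5148 km/s
strips/day = v*86400/40075 = 7.5148*86400/40075 = 16.2017
coverage/day = strips * swath = 16.2017 * 251.0301 = 4067.1106 km
revisit = 40075 / 4067.1106 = 9.8534 days

9.8534 days


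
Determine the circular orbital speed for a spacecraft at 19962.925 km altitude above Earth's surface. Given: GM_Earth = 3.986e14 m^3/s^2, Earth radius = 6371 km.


r = R_E + alt = 6371.0 + 19962.925 = 26333.9250 km = 2.6333925e+07 m
v = sqrt(mu/r) = sqrt(3.986e14 / 2.6333925e+07) = 3890.5486 m/s = 3.8905 km/s

3.8905 km/s


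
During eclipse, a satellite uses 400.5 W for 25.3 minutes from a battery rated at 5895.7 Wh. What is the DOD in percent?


E_used = P * t / 60 = 400.5 * 25.3 / 60 = 168.8775 Wh
DOD = E_used / E_total * 100 = 168.8775 / 5895.7 * 100
DOD = 2.8644 %

2.8644 %


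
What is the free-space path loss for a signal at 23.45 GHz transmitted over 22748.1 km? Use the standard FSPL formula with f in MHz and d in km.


f = 23.45 GHz = 23450.0000 MHz
d = 22748.1 km
FSPL = 32.44 + 20*log10(23450.0000) + 20*log10(22748.1)
FSPL = 32.44 + 87.4029 + 87.1389
FSPL = 206.9818 dB

206.9818 dB


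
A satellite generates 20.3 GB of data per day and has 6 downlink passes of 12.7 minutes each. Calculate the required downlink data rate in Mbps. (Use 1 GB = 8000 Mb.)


total contact time = 6 * 12.7 * 60 = 4572.0000 s
data = 20.3 GB = 162400.0000 Mb
rate = 162400.0000 / 4572.0000 = 35.5206 Mbps

35.5206 Mbps


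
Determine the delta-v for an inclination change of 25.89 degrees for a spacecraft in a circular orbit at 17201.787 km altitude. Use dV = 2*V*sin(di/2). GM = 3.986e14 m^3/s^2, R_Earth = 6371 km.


r = 23572.7870 km = 2.3572787e+07 m
V = sqrt(mu/r) = 4112.0954 m/s
di = 25.89 deg = 0.4518657 rad
dV = 2*V*sin(di/2) = 2*4112.0954*sin(0.2259329)
dV = 1842.3472 m/s = 1.8423 km/s

1.8423 km/s


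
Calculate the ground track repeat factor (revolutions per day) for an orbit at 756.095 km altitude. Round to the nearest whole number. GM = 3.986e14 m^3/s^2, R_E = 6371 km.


r = 7.127095e+06 m
T = 2*pi*sqrt(r^3/mu) = 5987.9759 s = 99.7996 min
revs/day = 1440 / 99.7996 = 14.4289
Rounded: 14 revolutions per day

14 revolutions per day


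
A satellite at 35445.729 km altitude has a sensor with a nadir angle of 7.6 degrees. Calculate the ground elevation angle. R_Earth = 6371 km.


r = R_E + alt = 41816.7290 km
Law of sines in the satellite / Earth-center / ground-point triangle:
  sin(nadir)/R_E = sin(90 + el)/r  =>  cos(el) = (r/R_E)*sin(nadir)
cos(el) = (41816.7290 / 6371.0000) * sin(7.6 deg) = 0.8680787
el = arccos(0.8680787) = 29.7639 deg
(Earth-central angle = 90 - nadir - el = 52.6361 deg)

29.7639 degrees


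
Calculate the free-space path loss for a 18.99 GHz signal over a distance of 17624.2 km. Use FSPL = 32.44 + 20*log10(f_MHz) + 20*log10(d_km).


f = 18.99 GHz = 18990.0000 MHz
d = 17624.2 km
FSPL = 32.44 + 20*log10(18990.0000) + 20*log10(17624.2)
FSPL = 32.44 + 85.5705 + 84.9222
FSPL = 202.9327 dB

202.9327 dB


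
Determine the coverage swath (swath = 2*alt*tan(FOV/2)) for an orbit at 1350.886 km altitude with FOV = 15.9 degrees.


FOV = 15.9 deg = 0.2775074 rad
swath = 2 * alt * tan(FOV/2) = 2 * 1350.886 * tan(0.1387537)
swath = 2 * 1350.886 * 0.139651
swath = 377.3053 km

377.3053 km


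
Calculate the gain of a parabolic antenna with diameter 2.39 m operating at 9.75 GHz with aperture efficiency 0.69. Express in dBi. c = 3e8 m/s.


lambda = c/f = 3e8 / 9.75e+09 = 0.03076923 m
G = eta*(pi*D/lambda)^2 = 0.69*(pi*2.39/0.03076923)^2
G = 41087.6554 (linear)
G = 10*log10(41087.6554) = 46.1371 dBi

46.1371 dBi


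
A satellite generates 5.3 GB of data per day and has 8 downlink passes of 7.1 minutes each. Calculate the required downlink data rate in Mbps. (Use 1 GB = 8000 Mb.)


total contact time = 8 * 7.1 * 60 = 3408.0000 s
data = 5.3 GB = 42400.0000 Mb
rate = 42400.0000 / 3408.0000 = 12.4413 Mbps

12.4413 Mbps


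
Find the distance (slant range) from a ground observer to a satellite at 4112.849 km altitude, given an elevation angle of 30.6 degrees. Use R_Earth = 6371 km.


h = 4112.849 km, el = 30.6 deg
d = -R_E*sin(el) + sqrt((R_E*sin(el))^2 + 2*R_E*h + h^2)
d = -6371.0000*sin(0.5340708) + sqrt((6371.0000*0.5090414)^2 + 2*6371.0000*4112.849 + 4112.849^2)
d = 5692.1736 km

5692.1736 km


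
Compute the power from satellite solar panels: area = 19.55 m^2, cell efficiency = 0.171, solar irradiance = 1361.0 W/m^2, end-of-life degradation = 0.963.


P = area * eta * S * degradation
P = 19.55 * 0.171 * 1361.0 * 0.963
P = 4381.5451 W

4381.5451 W


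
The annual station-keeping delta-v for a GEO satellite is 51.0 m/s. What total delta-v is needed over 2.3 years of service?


dV = rate * years = 51.0 * 2.3
dV = 117.3000 m/s

117.3000 m/s


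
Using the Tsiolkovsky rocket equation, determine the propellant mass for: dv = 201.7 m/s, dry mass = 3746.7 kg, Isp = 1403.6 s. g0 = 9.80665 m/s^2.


ve = Isp * g0 = 1403.6 * 9.80665 = 13764.613940 m/s
mass ratio = exp(dv/ve) = exp(201.7/13764.613940) = 1.01476141
m_prop = m_dry * (mr - 1) = 3746.7 * (1.01476141 - 1)
m_prop = 55.3066 kg

55.3066 kg


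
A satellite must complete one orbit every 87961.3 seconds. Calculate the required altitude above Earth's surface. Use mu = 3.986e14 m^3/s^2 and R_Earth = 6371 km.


T = 87961.3 s
r = (mu*T^2/(4*pi^2))^(1/3) = (3.986e14 * 87961.3^2 / (4*pi^2))^(1/3)
r = 4.2748441e+07 m = 42748.4408 km
alt = r - R_E = 42748.4408 - 6371 = 36377.4408 km

36377.4408 km


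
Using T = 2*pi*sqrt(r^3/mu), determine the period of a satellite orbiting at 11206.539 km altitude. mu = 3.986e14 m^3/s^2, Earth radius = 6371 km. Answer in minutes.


r = 17577.5390 km = 1.7577539e+07 m
T = 2*pi*sqrt(r^3/mu) = 2*pi*sqrt(5.4309301e+21 / 3.986e14)
T = 23192.5407 s = 386.5423 min

386.5423 minutes


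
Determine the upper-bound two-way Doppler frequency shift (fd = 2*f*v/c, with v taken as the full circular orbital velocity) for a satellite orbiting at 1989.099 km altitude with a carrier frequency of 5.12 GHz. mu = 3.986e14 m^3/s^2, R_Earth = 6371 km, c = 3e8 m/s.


r = 8.360099e+06 m
v = sqrt(mu/r) = 6904.9881 m/s (worst-case radial velocity)
f = 5.12 GHz = 5.12e+09 Hz
fd = 2*f*v/c = 2*5.12e+09*6904.9881/3.0e+08
fd = 235690.2619 Hz

235690.2619 Hz


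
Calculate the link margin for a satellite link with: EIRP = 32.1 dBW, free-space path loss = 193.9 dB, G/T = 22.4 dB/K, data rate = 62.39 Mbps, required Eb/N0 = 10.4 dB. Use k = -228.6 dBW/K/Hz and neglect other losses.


C/N0 = EIRP - FSPL + G/T - k = 32.1 - 193.9 + 22.4 - (-228.6)
C/N0 = 89.2000 dB-Hz
R_b = 62.39 Mbps = 6.239e+07 bps -> 10*log10(R_b) = 77.9511 dB-Hz
Eb/N0 = C/N0 - 10*log10(R_b) = 89.2000 - 77.9511 = 11.2489 dB
Margin = Eb/N0 - Eb/N0_req = 11.2489 - 10.4 = 0.8488501 dB (link closes)

0.8489 dB


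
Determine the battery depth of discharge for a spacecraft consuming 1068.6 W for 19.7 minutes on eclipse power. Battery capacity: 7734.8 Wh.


E_used = P * t / 60 = 1068.6 * 19.7 / 60 = 350.8570 Wh
DOD = E_used / E_total * 100 = 350.8570 / 7734.8 * 100
DOD = 4.5361 %

4.5361 %


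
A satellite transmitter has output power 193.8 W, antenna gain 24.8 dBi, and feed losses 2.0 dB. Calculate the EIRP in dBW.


Pt = 193.8 W = 22.8735 dBW
EIRP = Pt_dBW + Gt - losses = 22.8735 + 24.8 - 2.0 = 45.6735 dBW

45.6735 dBW


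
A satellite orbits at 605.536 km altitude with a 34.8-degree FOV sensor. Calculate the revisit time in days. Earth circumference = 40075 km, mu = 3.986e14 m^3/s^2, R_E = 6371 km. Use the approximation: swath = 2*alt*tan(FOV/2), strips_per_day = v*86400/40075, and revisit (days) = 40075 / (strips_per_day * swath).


swath = 2*605.536*tan(0.3036873) = 379.5270 km
v = sqrt(mu/r) = 7558.7282 m/s = 7.5587 km/s
strips/day = v*86400/40075 = 7.5587*86400/40075 = 16.2963
coverage/day = strips * swath = 16.2963 * 379.5270 = 6184.8842 km
revisit = 40075 / 6184.8842 = 6.4795 days

6.4795 days


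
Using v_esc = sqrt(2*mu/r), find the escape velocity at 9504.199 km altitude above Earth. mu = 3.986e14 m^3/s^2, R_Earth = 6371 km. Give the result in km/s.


r = 6371.0 + 9504.199 = 15875.1990 km = 1.5875199e+07 m
v_esc = sqrt(2*mu/r) = sqrt(2*3.986e14 / 1.5875199e+07)
v_esc = 7086.3738 m/s = 7.0864 km/s

7.0864 km/s


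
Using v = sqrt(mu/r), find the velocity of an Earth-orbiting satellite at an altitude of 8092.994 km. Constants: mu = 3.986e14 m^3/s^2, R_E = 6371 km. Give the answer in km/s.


r = R_E + alt = 6371.0 + 8092.994 = 14463.9940 km = 1.4463994e+07 m
v = sqrt(mu/r) = sqrt(3.986e14 / 1.4463994e+07) = 5249.5797 m/s = 5.2496 km/s

5.2496 km/s


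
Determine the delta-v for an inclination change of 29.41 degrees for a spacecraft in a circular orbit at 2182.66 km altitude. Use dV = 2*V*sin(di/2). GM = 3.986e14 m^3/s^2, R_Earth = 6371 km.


r = 8553.6600 km = 8.55366e+06 m
V = sqrt(mu/r) = 6826.4145 m/s
di = 29.41 deg = 0.5133013 rad
dV = 2*V*sin(di/2) = 2*6826.4145*sin(0.2566507)
dV = 3465.6663 m/s = 3.4657 km/s

3.4657 km/s


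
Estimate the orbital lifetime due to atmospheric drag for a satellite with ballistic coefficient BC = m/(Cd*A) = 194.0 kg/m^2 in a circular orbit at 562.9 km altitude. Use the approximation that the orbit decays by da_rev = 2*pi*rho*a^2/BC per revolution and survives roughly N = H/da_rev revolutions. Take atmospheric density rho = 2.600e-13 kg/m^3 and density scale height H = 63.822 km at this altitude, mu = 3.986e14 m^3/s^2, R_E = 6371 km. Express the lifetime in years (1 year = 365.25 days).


a = R_E + alt = 6933.9000 km = 6.9339e+06 m
da_rev = 2*pi*rho*a^2/BC = 2*pi*2.600e-13*(6.9339e+06)^2/194.0 = 0.404861644 m per revolution
N = H/da_rev = 63822.0000 m / 0.404861644 m = 157639.0377 revolutions
P = 2*pi*sqrt(a^3/mu) = 5746.1582 s
lifetime = N*P = 157639.0377 * 5746.1582 = 9.0581886e+08 s = 10484.0145 days
years = 10484.0145 / 365.25 = 28.7037 years

28.7037 years


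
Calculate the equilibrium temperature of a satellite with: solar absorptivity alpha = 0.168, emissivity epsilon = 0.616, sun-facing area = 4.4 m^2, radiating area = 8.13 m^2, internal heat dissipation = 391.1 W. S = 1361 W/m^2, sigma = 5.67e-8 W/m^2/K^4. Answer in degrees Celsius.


Numerator = alpha*S*A_sun + Q_int = 0.168*1361*4.4 + 391.1 = 1397.1512 W
Denominator = eps*sigma*A_rad = 0.616*5.67e-8*8.13 = 2.8395814e-07 W/K^4
T^4 = 4.9202718e+09 K^4
T = 264.8484 K = -8.3016 C

-8.3016 degrees Celsius


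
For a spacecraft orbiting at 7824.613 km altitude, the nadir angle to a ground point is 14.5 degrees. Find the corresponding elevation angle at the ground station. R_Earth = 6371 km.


r = R_E + alt = 14195.6130 km
Law of sines in the satellite / Earth-center / ground-point triangle:
  sin(nadir)/R_E = sin(90 + el)/r  =>  cos(el) = (r/R_E)*sin(nadir)
cos(el) = (14195.6130 / 6371.0000) * sin(14.5 deg) = 0.5578869
el = arccos(0.5578869) = 56.0902 deg
(Earth-central angle = 90 - nadir - el = 19.4098 deg)

56.0902 degrees


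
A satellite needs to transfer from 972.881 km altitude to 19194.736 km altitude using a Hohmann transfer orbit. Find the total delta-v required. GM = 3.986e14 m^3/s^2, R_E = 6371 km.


r1 = 7343.8810 km = 7.343881e+06 m
r2 = 25565.7360 km = 2.5565736e+07 m
dv1 = sqrt(mu/r1)*(sqrt(2*r2/(r1+r2)) - 1) = 1815.8270 m/s
dv2 = sqrt(mu/r2)*(1 - sqrt(2*r1/(r1+r2))) = 1310.6816 m/s
total dv = |dv1| + |dv2| = 1815.8270 + 1310.6816 = 3126.5086 m/s = 3.1265 km/s

3.1265 km/s


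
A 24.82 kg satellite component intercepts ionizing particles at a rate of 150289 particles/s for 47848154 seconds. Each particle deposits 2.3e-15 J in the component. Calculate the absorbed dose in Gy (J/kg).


Total energy deposited = rate * time * E_per
  = 150289 * 47848154 * 2.3e-15 = 0.01653942 J
Dose = E_total / mass = 0.01653942 / 24.82
Dose = 6.6637461e-04 Gy

6.6637e-04 Gy


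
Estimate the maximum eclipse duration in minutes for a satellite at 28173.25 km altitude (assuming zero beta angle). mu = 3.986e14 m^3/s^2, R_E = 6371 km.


r = 34544.2500 km
T = 1064.9363 min
Eclipse fraction = arcsin(R_E/r)/pi = arcsin(6371.0000/34544.2500)/pi
= arcsin(0.1844301)/pi = 0.05904394
Eclipse duration = 0.05904394 * 1064.9363 = 62.8780 min

62.8780 minutes


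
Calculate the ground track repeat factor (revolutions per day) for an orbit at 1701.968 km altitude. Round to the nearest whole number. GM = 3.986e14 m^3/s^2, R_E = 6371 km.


r = 8.072968e+06 m
T = 2*pi*sqrt(r^3/mu) = 7218.7345 s = 120.3122 min
revs/day = 1440 / 120.3122 = 11.9689
Rounded: 12 revolutions per day

12 revolutions per day


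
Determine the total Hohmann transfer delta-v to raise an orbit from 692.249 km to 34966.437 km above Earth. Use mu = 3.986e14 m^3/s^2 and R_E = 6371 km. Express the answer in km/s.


r1 = 7063.2490 km = 7.063249e+06 m
r2 = 41337.4370 km = 4.1337437e+07 m
dv1 = sqrt(mu/r1)*(sqrt(2*r2/(r1+r2)) - 1) = 2305.9119 m/s
dv2 = sqrt(mu/r2)*(1 - sqrt(2*r1/(r1+r2))) = 1427.6523 m/s
total dv = |dv1| + |dv2| = 2305.9119 + 1427.6523 = 3733.5642 m/s = 3.7336 km/s

3.7336 km/s


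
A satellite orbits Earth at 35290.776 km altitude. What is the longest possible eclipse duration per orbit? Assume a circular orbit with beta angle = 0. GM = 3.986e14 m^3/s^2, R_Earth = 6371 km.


r = 41661.7760 km
T = 1410.4791 min
Eclipse fraction = arcsin(R_E/r)/pi = arcsin(6371.0000/41661.7760)/pi
= arcsin(0.1529219)/pi = 0.04886831
Eclipse duration = 0.04886831 * 1410.4791 = 68.9277 min

68.9277 minutes


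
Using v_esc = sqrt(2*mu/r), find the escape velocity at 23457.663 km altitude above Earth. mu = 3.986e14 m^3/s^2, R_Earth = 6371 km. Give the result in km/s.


r = 6371.0 + 23457.663 = 29828.6630 km = 2.9828663e+07 m
v_esc = sqrt(2*mu/r) = sqrt(2*3.986e14 / 2.9828663e+07)
v_esc = 5169.7168 m/s = 5.1697 km/s

5.1697 km/s


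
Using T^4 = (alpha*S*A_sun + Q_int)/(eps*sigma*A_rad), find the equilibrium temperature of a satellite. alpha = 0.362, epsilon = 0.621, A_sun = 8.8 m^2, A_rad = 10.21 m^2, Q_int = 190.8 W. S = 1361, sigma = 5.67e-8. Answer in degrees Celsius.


Numerator = alpha*S*A_sun + Q_int = 0.362*1361*8.8 + 190.8 = 4526.4016 W
Denominator = eps*sigma*A_rad = 0.621*5.67e-8*10.21 = 3.5950125e-07 W/K^4
T^4 = 1.2590781e+10 K^4
T = 334.9756 K = 61.8256 C

61.8256 degrees Celsius


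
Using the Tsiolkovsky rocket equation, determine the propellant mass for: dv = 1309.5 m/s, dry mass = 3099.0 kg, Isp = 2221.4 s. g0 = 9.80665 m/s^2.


ve = Isp * g0 = 2221.4 * 9.80665 = 21784.492310 m/s
mass ratio = exp(dv/ve) = exp(1309.5/21784.492310) = 1.06195502
m_prop = m_dry * (mr - 1) = 3099.0 * (1.06195502 - 1)
m_prop = 191.9986 kg

191.9986 kg


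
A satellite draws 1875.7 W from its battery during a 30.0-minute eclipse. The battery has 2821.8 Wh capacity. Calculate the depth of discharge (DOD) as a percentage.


E_used = P * t / 60 = 1875.7 * 30.0 / 60 = 937.8500 Wh
DOD = E_used / E_total * 100 = 937.8500 / 2821.8 * 100
DOD = 33.2359 %

33.2359 %


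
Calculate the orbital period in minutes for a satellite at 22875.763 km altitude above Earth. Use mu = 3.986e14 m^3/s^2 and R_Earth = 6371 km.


r = 29246.7630 km = 2.9246763e+07 m
T = 2*pi*sqrt(r^3/mu) = 2*pi*sqrt(2.5016896e+22 / 3.986e14)
T = 49776.9096 s = 829.6152 min

829.6152 minutes


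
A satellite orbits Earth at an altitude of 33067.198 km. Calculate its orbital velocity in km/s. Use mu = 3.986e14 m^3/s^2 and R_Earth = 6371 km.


r = R_E + alt = 6371.0 + 33067.198 = 39438.1980 km = 3.9438198e+07 m
v = sqrt(mu/r) = sqrt(3.986e14 / 3.9438198e+07) = 3179.1434 m/s = 3.1791 km/s

3.1791 km/s


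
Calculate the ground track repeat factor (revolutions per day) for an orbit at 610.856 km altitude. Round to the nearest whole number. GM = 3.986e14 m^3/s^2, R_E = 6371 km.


r = 6.981856e+06 m
T = 2*pi*sqrt(r^3/mu) = 5805.8733 s = 96.7646 min
revs/day = 1440 / 96.7646 = 14.8815
Rounded: 15 revolutions per day

15 revolutions per day


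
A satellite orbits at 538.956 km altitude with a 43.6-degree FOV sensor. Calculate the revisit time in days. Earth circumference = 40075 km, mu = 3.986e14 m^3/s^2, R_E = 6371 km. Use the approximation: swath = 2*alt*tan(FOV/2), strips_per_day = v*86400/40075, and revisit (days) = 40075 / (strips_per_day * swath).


swath = 2*538.956*tan(0.3804818) = 431.1340 km
v = sqrt(mu/r) = 7595.0565 m/s = 7.5951 km/s
strips/day = v*86400/40075 = 7.5951*86400/40075 = 16.3746
coverage/day = strips * swath = 16.3746 * 431.1340 = 7059.6559 km
revisit = 40075 / 7059.6559 = 5.6766 days

5.6766 days


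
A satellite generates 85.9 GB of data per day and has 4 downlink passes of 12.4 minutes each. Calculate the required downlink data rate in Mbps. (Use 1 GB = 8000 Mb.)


total contact time = 4 * 12.4 * 60 = 2976.0000 s
data = 85.9 GB = 687200.0000 Mb
rate = 687200.0000 / 2976.0000 = 230.9140 Mbps

230.9140 Mbps


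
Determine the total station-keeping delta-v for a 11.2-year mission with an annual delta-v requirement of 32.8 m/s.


dV = rate * years = 32.8 * 11.2
dV = 367.3600 m/s

367.3600 m/s


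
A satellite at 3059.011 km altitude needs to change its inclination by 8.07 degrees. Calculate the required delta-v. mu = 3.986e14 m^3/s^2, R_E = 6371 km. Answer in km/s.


r = 9430.0110 km = 9.430011e+06 m
V = sqrt(mu/r) = 6501.4847 m/s
di = 8.07 deg = 0.1408481 rad
dV = 2*V*sin(di/2) = 2*6501.4847*sin(0.07042404)
dV = 914.9648 m/s = 0.9149648 km/s

0.9150 km/s


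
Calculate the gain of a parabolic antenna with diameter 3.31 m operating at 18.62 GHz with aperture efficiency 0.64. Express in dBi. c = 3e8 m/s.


lambda = c/f = 3e8 / 1.862e+10 = 0.01611171 m
G = eta*(pi*D/lambda)^2 = 0.64*(pi*3.31/0.01611171)^2
G = 266595.3381 (linear)
G = 10*log10(266595.3381) = 54.2585 dBi

54.2585 dBi


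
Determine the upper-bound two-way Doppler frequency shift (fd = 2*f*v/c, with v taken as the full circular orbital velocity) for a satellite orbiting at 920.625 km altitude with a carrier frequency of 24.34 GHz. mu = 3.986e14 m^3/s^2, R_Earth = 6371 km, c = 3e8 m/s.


r = 7.291625e+06 m
v = sqrt(mu/r) = 7393.6091 m/s (worst-case radial velocity)
f = 24.34 GHz = 2.434e+10 Hz
fd = 2*f*v/c = 2*2.434e+10*7393.6091/3.0e+08
fd = 1.1997363e+06 Hz

1.1997e+06 Hz


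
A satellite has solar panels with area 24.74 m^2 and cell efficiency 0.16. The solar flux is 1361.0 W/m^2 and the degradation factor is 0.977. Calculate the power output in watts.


P = area * eta * S * degradation
P = 24.74 * 0.16 * 1361.0 * 0.977
P = 5263.4726 W

5263.4726 W


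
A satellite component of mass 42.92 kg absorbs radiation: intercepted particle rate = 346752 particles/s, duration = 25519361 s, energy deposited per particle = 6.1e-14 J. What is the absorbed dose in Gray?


Total energy deposited = rate * time * E_per
  = 346752 * 25519361 * 6.1e-14 = 0.5397823 J
Dose = E_total / mass = 0.5397823 / 42.92
Dose = 0.01257647 Gy

0.0126 Gy


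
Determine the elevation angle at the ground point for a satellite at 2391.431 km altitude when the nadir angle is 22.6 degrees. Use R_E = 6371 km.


r = R_E + alt = 8762.4310 km
Law of sines in the satellite / Earth-center / ground-point triangle:
  sin(nadir)/R_E = sin(90 + el)/r  =>  cos(el) = (r/R_E)*sin(nadir)
cos(el) = (8762.4310 / 6371.0000) * sin(22.6 deg) = 0.5285452
el = arccos(0.5285452) = 58.0928 deg
(Earth-central angle = 90 - nadir - el = 9.3072 deg)

58.0928 degrees
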